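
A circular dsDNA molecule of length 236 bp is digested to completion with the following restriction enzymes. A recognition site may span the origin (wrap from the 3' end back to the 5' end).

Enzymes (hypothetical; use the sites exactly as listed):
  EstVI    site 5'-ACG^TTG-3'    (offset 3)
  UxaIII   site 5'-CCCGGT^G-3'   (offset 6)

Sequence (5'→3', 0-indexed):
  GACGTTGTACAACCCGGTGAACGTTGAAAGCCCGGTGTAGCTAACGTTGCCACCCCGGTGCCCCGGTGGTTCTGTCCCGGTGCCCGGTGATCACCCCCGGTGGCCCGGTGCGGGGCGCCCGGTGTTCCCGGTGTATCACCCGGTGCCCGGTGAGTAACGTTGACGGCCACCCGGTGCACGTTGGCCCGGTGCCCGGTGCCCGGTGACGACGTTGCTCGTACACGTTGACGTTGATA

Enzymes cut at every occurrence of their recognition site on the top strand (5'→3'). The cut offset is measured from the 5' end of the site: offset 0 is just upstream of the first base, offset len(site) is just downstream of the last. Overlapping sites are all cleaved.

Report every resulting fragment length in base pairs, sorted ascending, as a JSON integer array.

Scan for sites:
  EstVI (ACGTTG, off=3): starts [1, 20, 43, 156, 177, 208, 221, 227] → cuts [4, 23, 46, 159, 180, 211, 224, 230]
  UxaIII (CCCGGTG, off=6): starts [12, 30, 53, 61, 75, 82, 95, 103, 117, 126, 138, 145, 169, 184, 191, 198] → cuts [18, 36, 59, 67, 81, 88, 101, 109, 123, 132, 144, 151, 175, 190, 197, 204]

Pooled cuts: [4, 18, 23, 36, 46, 59, 67, 81, 88, 101, 109, 123, 132, 144, 151, 159, 175, 180, 190, 197, 204, 211, 224, 230]

Fragment lengths:
  4→18: 14 bp
  18→23: 5 bp
  23→36: 13 bp
  36→46: 10 bp
  46→59: 13 bp
  59→67: 8 bp
  67→81: 14 bp
  81→88: 7 bp
  88→101: 13 bp
  101→109: 8 bp
  109→123: 14 bp
  123→132: 9 bp
  132→144: 12 bp
  144→151: 7 bp
  151→159: 8 bp
  159→175: 16 bp
  175→180: 5 bp
  180→190: 10 bp
  190→197: 7 bp
  197→204: 7 bp
  204→211: 7 bp
  211→224: 13 bp
  224→230: 6 bp
  230→4 (wrap): 236-230+4 = 10 bp

[5,5,6,7,7,7,7,7,8,8,8,9,10,10,10,12,13,13,13,13,14,14,14,16]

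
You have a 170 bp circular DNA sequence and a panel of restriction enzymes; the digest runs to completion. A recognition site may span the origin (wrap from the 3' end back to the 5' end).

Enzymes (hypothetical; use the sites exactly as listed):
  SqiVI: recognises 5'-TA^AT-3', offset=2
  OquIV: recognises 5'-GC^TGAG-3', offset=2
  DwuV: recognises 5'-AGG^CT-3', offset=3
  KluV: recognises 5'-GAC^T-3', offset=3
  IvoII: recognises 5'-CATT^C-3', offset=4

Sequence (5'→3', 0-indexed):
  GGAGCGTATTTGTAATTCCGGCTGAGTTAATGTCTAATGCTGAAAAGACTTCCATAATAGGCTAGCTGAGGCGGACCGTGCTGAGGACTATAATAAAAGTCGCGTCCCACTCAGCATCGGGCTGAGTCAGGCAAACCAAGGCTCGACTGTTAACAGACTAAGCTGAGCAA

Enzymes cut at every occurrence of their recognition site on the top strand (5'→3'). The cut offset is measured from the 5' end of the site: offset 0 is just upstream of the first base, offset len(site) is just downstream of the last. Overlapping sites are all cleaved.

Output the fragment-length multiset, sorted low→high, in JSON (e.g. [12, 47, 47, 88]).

Scan for sites:
  SqiVI TAAT/2: at [12, 27, 34, 54, 90] ⇒ [14, 29, 36, 56, 92]
  OquIV GCTGAG/2: at [20, 64, 79, 120, 161] ⇒ [22, 66, 81, 122, 163]
  DwuV AGGCT/3: at [58, 138] ⇒ [61, 141]
  KluV GACT/3: at [46, 85, 144, 155] ⇒ [49, 88, 147, 158]
  IvoII (CATTC, off=4): no sites

All cut coordinates (distinct, sorted): [14, 22, 29, 36, 49, 56, 61, 66, 81, 88, 92, 122, 141, 147, 158, 163]

Fragments:
  14→22: 8 bp
  22→29: 7 bp
  29→36: 7 bp
  36→49: 13 bp
  49→56: 7 bp
  56→61: 5 bp
  61→66: 5 bp
  66→81: 15 bp
  81→88: 7 bp
  88→92: 4 bp
  92→122: 30 bp
  122→141: 19 bp
  141→147: 6 bp
  147→158: 11 bp
  158→163: 5 bp
  163→14 (wrap): 170-163+14 = 21 bp

[4,5,5,5,6,7,7,7,7,8,11,13,15,19,21,30]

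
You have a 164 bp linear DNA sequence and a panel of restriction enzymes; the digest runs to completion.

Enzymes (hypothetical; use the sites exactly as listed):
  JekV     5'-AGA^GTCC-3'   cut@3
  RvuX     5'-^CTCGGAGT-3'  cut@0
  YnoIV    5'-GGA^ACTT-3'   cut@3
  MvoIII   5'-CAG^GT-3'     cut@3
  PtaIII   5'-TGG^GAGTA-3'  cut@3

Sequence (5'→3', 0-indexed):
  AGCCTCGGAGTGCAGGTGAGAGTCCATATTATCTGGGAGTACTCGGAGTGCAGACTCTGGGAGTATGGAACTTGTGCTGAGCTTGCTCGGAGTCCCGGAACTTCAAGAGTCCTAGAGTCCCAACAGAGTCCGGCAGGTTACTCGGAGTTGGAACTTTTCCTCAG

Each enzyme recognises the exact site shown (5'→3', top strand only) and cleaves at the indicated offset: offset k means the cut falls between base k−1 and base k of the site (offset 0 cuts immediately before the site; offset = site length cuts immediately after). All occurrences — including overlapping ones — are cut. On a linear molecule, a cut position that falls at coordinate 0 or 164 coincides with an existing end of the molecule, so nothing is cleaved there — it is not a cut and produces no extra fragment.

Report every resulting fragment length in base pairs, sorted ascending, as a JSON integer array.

[3,4,5,6,8,9,9,9,11,12,12,12,14,15,16,19]

Scan for sites:
  JekV AGAGTCC/3: at [18, 105, 113, 124] ⇒ [21, 108, 116, 127]
  RvuX CTCGGAGT/0: at [3, 41, 85, 140] ⇒ [3, 41, 85, 140]
  YnoIV GGAACTT/3: at [66, 96, 149] ⇒ [69, 99, 152]
  MvoIII CAGGT/3: at [12, 133] ⇒ [15, 136]
  PtaIII TGGGAGTA/3: at [33, 57] ⇒ [36, 60]

All cut coordinates (distinct, sorted): [3, 15, 21, 36, 41, 60, 69, 85, 99, 108, 116, 127, 136, 140, 152]

Fragment lengths:
  [0,3): 3 bp
  [3,15): 12 bp
  [15,21): 6 bp
  [21,36): 15 bp
  [36,41): 5 bp
  [41,60): 19 bp
  [60,69): 9 bp
  [69,85): 16 bp
  [85,99): 14 bp
  [99,108): 9 bp
  [108,116): 8 bp
  [116,127): 11 bp
  [127,136): 9 bp
  [136,140): 4 bp
  [140,152): 12 bp
  [152,164): 12 bp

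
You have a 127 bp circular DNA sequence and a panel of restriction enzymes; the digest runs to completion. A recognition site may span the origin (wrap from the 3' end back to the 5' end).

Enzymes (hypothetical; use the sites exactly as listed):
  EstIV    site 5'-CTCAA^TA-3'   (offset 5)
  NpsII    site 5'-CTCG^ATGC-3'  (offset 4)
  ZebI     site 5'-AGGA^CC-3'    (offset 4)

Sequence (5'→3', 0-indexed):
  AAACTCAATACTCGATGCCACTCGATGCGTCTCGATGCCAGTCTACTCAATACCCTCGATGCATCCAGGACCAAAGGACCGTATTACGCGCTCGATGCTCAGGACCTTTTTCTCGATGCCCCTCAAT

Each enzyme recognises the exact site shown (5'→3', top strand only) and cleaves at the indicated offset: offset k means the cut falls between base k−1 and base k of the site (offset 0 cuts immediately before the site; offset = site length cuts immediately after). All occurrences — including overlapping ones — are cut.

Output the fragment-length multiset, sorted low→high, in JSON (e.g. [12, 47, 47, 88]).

[6,8,8,9,10,10,10,11,11,12,16,16]

Site scan:
  EstIV (CTCAATA, off=5): starts [3, 45, 121] → cuts [8, 50, 126]
  NpsII (CTCGATGC, off=4): starts [10, 20, 30, 54, 90, 111] → cuts [14, 24, 34, 58, 94, 115]
  ZebI (AGGACC, off=4): starts [66, 74, 100] → cuts [70, 78, 104]

All cut coordinates (distinct, sorted): [8, 14, 24, 34, 50, 58, 70, 78, 94, 104, 115, 126]

Fragments:
  8→14: 6 bp
  14→24: 10 bp
  24→34: 10 bp
  34→50: 16 bp
  50→58: 8 bp
  58→70: 12 bp
  70→78: 8 bp
  78→94: 16 bp
  94→104: 10 bp
  104→115: 11 bp
  115→126: 11 bp
  126→8 (wrap): 127-126+8 = 9 bp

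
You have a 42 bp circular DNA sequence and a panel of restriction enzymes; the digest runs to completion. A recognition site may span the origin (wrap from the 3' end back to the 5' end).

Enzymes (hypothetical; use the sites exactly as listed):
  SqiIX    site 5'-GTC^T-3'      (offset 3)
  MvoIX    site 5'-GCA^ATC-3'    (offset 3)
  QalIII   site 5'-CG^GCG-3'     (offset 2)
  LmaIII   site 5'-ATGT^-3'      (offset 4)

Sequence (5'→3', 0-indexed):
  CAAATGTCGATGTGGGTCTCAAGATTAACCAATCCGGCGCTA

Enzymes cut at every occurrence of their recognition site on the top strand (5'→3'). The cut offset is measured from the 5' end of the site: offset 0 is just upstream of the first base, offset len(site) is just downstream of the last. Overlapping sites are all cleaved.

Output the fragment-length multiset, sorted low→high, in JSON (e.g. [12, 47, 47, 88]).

[5,6,13,18]

Site scan:
  SqiIX GTCT/3: at [15] ⇒ [18]
  MvoIX (GCAATC, off=3): no sites
  QalIII CGGCG/2: at [34] ⇒ [36]
  LmaIII ATGT/4: at [3, 9] ⇒ [7, 13]

All cut coordinates (distinct, sorted): [7, 13, 18, 36]

Fragment lengths:
  7→13: 6 bp
  13→18: 5 bp
  18→36: 18 bp
  36→7 (wrap): 42-36+7 = 13 bp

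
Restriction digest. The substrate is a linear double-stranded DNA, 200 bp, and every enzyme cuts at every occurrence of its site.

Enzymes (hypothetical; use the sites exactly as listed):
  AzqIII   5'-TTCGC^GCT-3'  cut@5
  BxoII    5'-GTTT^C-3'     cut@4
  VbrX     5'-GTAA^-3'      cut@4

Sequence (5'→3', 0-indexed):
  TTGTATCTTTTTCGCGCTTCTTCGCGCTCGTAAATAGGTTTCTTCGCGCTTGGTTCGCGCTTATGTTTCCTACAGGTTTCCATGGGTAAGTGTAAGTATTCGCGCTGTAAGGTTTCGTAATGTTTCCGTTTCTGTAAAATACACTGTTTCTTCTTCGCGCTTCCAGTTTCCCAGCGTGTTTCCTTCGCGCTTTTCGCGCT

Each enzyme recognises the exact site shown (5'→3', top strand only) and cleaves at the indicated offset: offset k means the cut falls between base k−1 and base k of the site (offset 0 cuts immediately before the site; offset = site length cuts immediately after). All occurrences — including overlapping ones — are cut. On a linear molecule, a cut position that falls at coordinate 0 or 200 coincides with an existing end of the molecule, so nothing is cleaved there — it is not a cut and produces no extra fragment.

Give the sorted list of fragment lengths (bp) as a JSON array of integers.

Site scan:
  AzqIII (TTCGCGCT, off=5): starts [10, 20, 42, 53, 98, 153, 183, 192] → cuts [15, 25, 47, 58, 103, 158, 188, 197]
  BxoII (GTTTC, off=4): starts [37, 64, 75, 111, 121, 127, 145, 165, 177] → cuts [41, 68, 79, 115, 125, 131, 149, 169, 181]
  VbrX (GTAA, off=4): starts [29, 85, 91, 106, 116, 133] → cuts [33, 89, 95, 110, 120, 137]

All cut coordinates (distinct, sorted): [15, 25, 33, 41, 47, 58, 68, 79, 89, 95, 103, 110, 115, 120, 125, 131, 137, 149, 158, 169, 181, 188, 197]

Fragments:
  [0,15): 15 bp
  [15,25): 10 bp
  [25,33): 8 bp
  [33,41): 8 bp
  [41,47): 6 bp
  [47,58): 11 bp
  [58,68): 10 bp
  [68,79): 11 bp
  [79,89): 10 bp
  [89,95): 6 bp
  [95,103): 8 bp
  [103,110): 7 bp
  [110,115): 5 bp
  [115,120): 5 bp
  [120,125): 5 bp
  [125,131): 6 bp
  [131,137): 6 bp
  [137,149): 12 bp
  [149,158): 9 bp
  [158,169): 11 bp
  [169,181): 12 bp
  [181,188): 7 bp
  [188,197): 9 bp
  [197,200): 3 bp

[3,5,5,5,6,6,6,6,7,7,8,8,8,9,9,10,10,10,11,11,11,12,12,15]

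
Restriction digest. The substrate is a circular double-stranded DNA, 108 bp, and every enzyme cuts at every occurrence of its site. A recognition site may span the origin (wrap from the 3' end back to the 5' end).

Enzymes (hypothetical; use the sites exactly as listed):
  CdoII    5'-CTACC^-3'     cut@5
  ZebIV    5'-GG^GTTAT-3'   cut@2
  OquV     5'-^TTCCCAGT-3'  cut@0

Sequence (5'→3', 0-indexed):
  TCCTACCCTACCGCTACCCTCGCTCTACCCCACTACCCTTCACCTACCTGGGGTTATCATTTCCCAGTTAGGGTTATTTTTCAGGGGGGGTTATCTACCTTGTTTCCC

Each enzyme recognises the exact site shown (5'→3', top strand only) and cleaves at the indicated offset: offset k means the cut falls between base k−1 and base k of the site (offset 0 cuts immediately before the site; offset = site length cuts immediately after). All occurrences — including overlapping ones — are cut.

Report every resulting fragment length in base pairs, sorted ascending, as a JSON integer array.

[4,5,6,8,8,10,11,11,12,16,17]

Per-enzyme occurrences:
  CdoII CTACC/5: at [2, 7, 13, 24, 32, 43, 94] ⇒ [7, 12, 18, 29, 37, 48, 99]
  ZebIV GGGTTAT/2: at [50, 70, 87] ⇒ [52, 72, 89]
  OquV TTCCCAGT/0: at [60] ⇒ [60]

Pooled cuts: [7, 12, 18, 29, 37, 48, 52, 60, 72, 89, 99]

Fragment lengths:
  7→12: 5 bp
  12→18: 6 bp
  18→29: 11 bp
  29→37: 8 bp
  37→48: 11 bp
  48→52: 4 bp
  52→60: 8 bp
  60→72: 12 bp
  72→89: 17 bp
  89→99: 10 bp
  99→7 (wrap): 108-99+7 = 16 bp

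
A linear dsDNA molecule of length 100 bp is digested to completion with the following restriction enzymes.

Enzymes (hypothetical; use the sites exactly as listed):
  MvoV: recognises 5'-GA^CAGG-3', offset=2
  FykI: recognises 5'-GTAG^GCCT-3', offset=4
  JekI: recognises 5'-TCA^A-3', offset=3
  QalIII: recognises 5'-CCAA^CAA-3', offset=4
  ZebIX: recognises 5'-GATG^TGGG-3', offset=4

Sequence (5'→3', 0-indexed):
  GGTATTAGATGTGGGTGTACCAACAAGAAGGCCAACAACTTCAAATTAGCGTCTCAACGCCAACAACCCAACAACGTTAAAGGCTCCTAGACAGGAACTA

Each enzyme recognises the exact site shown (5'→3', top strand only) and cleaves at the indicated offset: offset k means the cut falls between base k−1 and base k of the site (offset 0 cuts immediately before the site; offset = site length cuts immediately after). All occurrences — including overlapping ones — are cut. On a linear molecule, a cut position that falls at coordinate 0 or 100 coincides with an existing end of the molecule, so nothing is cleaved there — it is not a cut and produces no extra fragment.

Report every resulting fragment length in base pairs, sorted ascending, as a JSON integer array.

[7,8,8,9,11,12,12,13,20]

Scan for sites:
  MvoV (GACAGG, off=2): starts [89] → cuts [91]
  FykI (GTAGGCCT, off=4): no sites
  JekI (TCAA, off=3): starts [40, 53] → cuts [43, 56]
  QalIII (CCAACAA, off=4): starts [19, 31, 59, 67] → cuts [23, 35, 63, 71]
  ZebIX (GATGTGGG, off=4): starts [7] → cuts [11]

All cut coordinates (distinct, sorted): [11, 23, 35, 43, 56, 63, 71, 91]

Fragment lengths:
  [0,11): 11 bp
  [11,23): 12 bp
  [23,35): 12 bp
  [35,43): 8 bp
  [43,56): 13 bp
  [56,63): 7 bp
  [63,71): 8 bp
  [71,91): 20 bp
  [91,100): 9 bp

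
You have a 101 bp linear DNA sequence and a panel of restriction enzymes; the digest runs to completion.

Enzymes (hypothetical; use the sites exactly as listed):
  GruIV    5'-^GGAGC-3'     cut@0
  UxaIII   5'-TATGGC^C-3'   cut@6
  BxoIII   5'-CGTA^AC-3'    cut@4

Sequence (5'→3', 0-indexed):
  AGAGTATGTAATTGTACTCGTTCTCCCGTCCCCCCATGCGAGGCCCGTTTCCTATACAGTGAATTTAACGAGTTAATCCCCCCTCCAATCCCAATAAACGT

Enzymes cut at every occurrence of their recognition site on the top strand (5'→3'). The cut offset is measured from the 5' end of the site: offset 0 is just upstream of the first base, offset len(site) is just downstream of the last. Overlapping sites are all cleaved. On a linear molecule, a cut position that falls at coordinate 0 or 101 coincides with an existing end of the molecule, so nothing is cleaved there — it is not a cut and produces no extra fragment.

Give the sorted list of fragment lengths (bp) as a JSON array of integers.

[101]

Per-enzyme occurrences:
  GruIV (GGAGC, off=0): no sites
  UxaIII (TATGGCC, off=6): no sites
  BxoIII (CGTAAC, off=4): no sites

All cut coordinates (distinct, sorted): ∅

Fragment lengths:
  no cuts → one linear fragment of 101 bp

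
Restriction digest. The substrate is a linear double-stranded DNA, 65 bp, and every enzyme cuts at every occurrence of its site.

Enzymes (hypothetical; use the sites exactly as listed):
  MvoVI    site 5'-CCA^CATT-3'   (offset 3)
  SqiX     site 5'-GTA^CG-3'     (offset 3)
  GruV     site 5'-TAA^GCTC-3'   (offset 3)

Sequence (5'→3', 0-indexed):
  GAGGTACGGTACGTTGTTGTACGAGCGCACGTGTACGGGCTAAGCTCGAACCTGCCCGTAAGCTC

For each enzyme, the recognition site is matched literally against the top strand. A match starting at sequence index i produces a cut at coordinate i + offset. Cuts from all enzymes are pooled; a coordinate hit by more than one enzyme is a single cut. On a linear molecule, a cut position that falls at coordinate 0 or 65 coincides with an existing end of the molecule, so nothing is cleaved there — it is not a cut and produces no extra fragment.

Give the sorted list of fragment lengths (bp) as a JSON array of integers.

[4,5,6,8,10,14,18]

Scan for sites:
  MvoVI (CCACATT, off=3): no sites
  SqiX GTACG/3: at [3, 8, 18, 32] ⇒ [6, 11, 21, 35]
  GruV TAAGCTC/3: at [40, 58] ⇒ [43, 61]

Pooled cuts: [6, 11, 21, 35, 43, 61]

Fragments:
  [0,6): 6 bp
  [6,11): 5 bp
  [11,21): 10 bp
  [21,35): 14 bp
  [35,43): 8 bp
  [43,61): 18 bp
  [61,65): 4 bp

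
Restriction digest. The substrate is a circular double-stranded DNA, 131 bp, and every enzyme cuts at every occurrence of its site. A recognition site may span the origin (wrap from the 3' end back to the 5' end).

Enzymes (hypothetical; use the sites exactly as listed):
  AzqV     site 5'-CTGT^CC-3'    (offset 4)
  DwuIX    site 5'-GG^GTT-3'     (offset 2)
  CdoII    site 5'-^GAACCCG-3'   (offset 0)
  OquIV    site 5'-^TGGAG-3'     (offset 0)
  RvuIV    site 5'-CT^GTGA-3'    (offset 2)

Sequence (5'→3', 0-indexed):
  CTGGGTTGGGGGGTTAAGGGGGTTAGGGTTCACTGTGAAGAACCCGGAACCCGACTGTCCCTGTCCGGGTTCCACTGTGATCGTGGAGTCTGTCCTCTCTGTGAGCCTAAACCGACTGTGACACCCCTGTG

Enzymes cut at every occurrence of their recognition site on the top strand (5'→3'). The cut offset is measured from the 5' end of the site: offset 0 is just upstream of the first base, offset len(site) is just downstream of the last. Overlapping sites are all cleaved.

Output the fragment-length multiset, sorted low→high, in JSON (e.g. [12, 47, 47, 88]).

[4,5,6,6,7,7,7,7,8,8,9,10,12,17,18]

Site scan:
  AzqV CTGTCC/4: at [54, 60, 89] ⇒ [58, 64, 93]
  DwuIX GGGTT/2: at [2, 10, 19, 25, 66] ⇒ [4, 12, 21, 27, 68]
  CdoII GAACCCG/0: at [39, 46] ⇒ [39, 46]
  OquIV TGGAG/0: at [83] ⇒ [83]
  RvuIV CTGTGA/2: at [32, 74, 98, 115] ⇒ [34, 76, 100, 117]

Pooled cuts: [4, 12, 21, 27, 34, 39, 46, 58, 64, 68, 76, 83, 93, 100, 117]

Fragments:
  4→12: 8 bp
  12→21: 9 bp
  21→27: 6 bp
  27→34: 7 bp
  34→39: 5 bp
  39→46: 7 bp
  46→58: 12 bp
  58→64: 6 bp
  64→68: 4 bp
  68→76: 8 bp
  76→83: 7 bp
  83→93: 10 bp
  93→100: 7 bp
  100→117: 17 bp
  117→4 (wrap): 131-117+4 = 18 bp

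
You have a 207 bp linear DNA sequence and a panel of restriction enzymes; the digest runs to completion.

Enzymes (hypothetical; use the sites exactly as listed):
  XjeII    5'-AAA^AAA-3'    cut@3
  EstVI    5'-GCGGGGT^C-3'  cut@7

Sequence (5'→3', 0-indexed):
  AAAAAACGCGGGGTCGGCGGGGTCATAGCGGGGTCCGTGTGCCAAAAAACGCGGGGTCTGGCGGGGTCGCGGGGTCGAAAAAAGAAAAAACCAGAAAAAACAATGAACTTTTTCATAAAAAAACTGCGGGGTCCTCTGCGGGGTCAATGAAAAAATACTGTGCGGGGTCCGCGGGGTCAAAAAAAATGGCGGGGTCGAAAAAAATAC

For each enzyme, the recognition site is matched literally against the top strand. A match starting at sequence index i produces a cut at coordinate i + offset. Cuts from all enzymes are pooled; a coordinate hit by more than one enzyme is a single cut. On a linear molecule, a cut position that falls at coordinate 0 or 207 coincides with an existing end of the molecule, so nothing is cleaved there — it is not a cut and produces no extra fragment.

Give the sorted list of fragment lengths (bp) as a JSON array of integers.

[1,1,1,1,3,4,5,5,6,7,8,8,9,9,10,10,11,11,11,12,12,12,12,16,22]

Scan for sites:
  XjeII AAAAAA/3: at [0, 43, 77, 84, 94, 116, 117, 149, 178, 179, 180, 197, 198] ⇒ [3, 46, 80, 87, 97, 119, 120, 152, 181, 182, 183, 200, 201]
  EstVI GCGGGGTC/7: at [7, 16, 27, 50, 60, 68, 125, 137, 161, 170, 188] ⇒ [14, 23, 34, 57, 67, 75, 132, 144, 168, 177, 195]

Pooled cuts: [3, 14, 23, 34, 46, 57, 67, 75, 80, 87, 97, 119, 120, 132, 144, 152, 168, 177, 181, 182, 183, 195, 200, 201]

Fragments:
  [0,3): 3 bp
  [3,14): 11 bp
  [14,23): 9 bp
  [23,34): 11 bp
  [34,46): 12 bp
  [46,57): 11 bp
  [57,67): 10 bp
  [67,75): 8 bp
  [75,80): 5 bp
  [80,87): 7 bp
  [87,97): 10 bp
  [97,119): 22 bp
  [119,120): 1 bp
  [120,132): 12 bp
  [132,144): 12 bp
  [144,152): 8 bp
  [152,168): 16 bp
  [168,177): 9 bp
  [177,181): 4 bp
  [181,182): 1 bp
  [182,183): 1 bp
  [183,195): 12 bp
  [195,200): 5 bp
  [200,201): 1 bp
  [201,207): 6 bp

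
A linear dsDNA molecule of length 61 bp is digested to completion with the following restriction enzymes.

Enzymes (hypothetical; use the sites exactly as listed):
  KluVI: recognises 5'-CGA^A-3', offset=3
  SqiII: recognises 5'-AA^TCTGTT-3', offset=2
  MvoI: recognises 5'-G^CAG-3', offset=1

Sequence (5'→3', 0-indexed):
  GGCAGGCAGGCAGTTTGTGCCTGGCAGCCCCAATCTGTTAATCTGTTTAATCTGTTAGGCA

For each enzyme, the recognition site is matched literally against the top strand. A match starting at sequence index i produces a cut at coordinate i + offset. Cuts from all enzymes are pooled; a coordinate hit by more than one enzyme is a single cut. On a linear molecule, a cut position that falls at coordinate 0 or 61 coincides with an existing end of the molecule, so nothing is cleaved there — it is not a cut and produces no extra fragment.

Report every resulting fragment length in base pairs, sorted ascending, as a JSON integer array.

Site scan:
  KluVI (CGAA, off=3): no sites
  SqiII AATCTGTT/2: at [31, 39, 48] ⇒ [33, 41, 50]
  MvoI GCAG/1: at [1, 5, 9, 23] ⇒ [2, 6, 10, 24]

Pooled cuts: [2, 6, 10, 24, 33, 41, 50]

Fragments:
  [0,2): 2 bp
  [2,6): 4 bp
  [6,10): 4 bp
  [10,24): 14 bp
  [24,33): 9 bp
  [33,41): 8 bp
  [41,50): 9 bp
  [50,61): 11 bp

[2,4,4,8,9,9,11,14]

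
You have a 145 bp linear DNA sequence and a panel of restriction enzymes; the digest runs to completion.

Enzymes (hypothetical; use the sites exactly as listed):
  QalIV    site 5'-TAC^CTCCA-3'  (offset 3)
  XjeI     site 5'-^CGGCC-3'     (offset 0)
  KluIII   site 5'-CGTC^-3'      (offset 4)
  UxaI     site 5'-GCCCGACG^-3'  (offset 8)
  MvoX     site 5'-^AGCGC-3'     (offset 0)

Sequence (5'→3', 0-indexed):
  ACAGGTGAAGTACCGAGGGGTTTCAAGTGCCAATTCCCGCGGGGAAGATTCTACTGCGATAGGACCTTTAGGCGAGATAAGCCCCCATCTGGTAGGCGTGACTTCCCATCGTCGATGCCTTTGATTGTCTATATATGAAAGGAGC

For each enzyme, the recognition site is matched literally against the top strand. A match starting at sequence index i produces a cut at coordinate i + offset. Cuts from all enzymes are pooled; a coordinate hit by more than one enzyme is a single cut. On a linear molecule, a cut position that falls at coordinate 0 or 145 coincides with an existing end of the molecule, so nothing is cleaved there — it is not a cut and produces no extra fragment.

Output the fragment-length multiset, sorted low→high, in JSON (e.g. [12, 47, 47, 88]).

Per-enzyme occurrences:
  QalIV (TACCTCCA, off=3): no sites
  XjeI (CGGCC, off=0): no sites
  KluIII CGTC/4: at [109] ⇒ [113]
  UxaI (GCCCGACG, off=8): no sites
  MvoX (AGCGC, off=0): no sites

Pooled cuts: [113]

Fragments:
  [0,113): 113 bp
  [113,145): 32 bp

[32,113]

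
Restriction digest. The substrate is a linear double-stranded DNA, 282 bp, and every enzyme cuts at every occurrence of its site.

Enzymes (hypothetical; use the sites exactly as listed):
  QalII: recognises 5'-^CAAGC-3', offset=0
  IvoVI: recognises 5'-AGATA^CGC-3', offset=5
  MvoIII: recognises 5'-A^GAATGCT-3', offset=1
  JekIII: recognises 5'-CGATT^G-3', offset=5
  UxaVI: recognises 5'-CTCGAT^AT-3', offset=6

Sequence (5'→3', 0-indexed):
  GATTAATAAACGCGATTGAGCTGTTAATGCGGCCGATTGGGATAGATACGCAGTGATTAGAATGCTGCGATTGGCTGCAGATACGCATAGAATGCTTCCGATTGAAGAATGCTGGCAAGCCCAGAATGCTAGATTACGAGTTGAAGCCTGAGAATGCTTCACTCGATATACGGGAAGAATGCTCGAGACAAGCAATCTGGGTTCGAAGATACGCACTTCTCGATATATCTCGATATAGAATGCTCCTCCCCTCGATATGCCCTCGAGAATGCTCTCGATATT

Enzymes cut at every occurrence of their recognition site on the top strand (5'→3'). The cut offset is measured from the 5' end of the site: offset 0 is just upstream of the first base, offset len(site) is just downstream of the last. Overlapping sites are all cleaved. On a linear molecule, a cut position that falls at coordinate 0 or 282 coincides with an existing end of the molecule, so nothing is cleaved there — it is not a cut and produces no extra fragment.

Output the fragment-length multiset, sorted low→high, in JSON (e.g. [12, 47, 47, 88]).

[3,3,3,6,8,9,9,10,10,10,11,11,12,13,13,13,14,16,17,19,21,23,28]

Per-enzyme occurrences:
  QalII CAAGC/0: at [115, 188] ⇒ [115, 188]
  IvoVI AGATACGC/5: at [43, 78, 206] ⇒ [48, 83, 211]
  MvoIII AGAATGCT/1: at [58, 88, 105, 122, 150, 175, 236, 265] ⇒ [59, 89, 106, 123, 151, 176, 237, 266]
  JekIII CGATTG/5: at [12, 33, 67, 98] ⇒ [17, 38, 72, 103]
  UxaVI CTCGATAT/6: at [161, 218, 228, 250, 273] ⇒ [167, 224, 234, 256, 279]

Pooled cuts: [17, 38, 48, 59, 72, 83, 89, 103, 106, 115, 123, 151, 167, 176, 188, 211, 224, 234, 237, 256, 266, 279]

Fragments:
  [0,17): 17 bp
  [17,38): 21 bp
  [38,48): 10 bp
  [48,59): 11 bp
  [59,72): 13 bp
  [72,83): 11 bp
  [83,89): 6 bp
  [89,103): 14 bp
  [103,106): 3 bp
  [106,115): 9 bp
  [115,123): 8 bp
  [123,151): 28 bp
  [151,167): 16 bp
  [167,176): 9 bp
  [176,188): 12 bp
  [188,211): 23 bp
  [211,224): 13 bp
  [224,234): 10 bp
  [234,237): 3 bp
  [237,256): 19 bp
  [256,266): 10 bp
  [266,279): 13 bp
  [279,282): 3 bp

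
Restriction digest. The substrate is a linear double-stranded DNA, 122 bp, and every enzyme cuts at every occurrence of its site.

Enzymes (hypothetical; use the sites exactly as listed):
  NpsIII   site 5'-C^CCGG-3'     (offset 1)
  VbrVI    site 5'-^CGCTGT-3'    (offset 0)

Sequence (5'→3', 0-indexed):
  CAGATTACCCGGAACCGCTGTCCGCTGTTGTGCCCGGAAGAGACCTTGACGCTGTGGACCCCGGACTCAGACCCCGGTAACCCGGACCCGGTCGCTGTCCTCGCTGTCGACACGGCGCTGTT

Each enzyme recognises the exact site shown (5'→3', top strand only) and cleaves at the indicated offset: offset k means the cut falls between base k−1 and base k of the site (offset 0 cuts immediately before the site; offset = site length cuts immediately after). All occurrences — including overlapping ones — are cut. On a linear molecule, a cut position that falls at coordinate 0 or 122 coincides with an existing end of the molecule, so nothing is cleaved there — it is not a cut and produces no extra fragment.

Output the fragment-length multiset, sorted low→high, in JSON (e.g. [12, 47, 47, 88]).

Site scan:
  NpsIII CCCGG/1: at [7, 32, 59, 72, 80, 86] ⇒ [8, 33, 60, 73, 81, 87]
  VbrVI CGCTGT/0: at [15, 22, 49, 92, 101, 115] ⇒ [15, 22, 49, 92, 101, 115]

All cut coordinates (distinct, sorted): [8, 15, 22, 33, 49, 60, 73, 81, 87, 92, 101, 115]

Fragments:
  [0,8): 8 bp
  [8,15): 7 bp
  [15,22): 7 bp
  [22,33): 11 bp
  [33,49): 16 bp
  [49,60): 11 bp
  [60,73): 13 bp
  [73,81): 8 bp
  [81,87): 6 bp
  [87,92): 5 bp
  [92,101): 9 bp
  [101,115): 14 bp
  [115,122): 7 bp

[5,6,7,7,7,8,8,9,11,11,13,14,16]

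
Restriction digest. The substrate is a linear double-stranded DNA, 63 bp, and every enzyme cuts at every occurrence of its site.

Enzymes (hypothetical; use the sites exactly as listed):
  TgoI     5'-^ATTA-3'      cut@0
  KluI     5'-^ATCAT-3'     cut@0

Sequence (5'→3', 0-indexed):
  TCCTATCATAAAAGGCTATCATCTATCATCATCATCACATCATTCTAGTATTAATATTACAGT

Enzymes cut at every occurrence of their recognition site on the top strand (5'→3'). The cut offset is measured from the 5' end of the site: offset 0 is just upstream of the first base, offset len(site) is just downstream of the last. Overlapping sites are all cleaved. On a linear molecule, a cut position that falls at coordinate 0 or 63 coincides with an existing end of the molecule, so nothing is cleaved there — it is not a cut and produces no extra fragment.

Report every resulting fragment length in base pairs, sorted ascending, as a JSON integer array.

[3,3,4,6,7,8,8,11,13]

Site scan:
  TgoI (ATTA, off=0): starts [49, 55] → cuts [49, 55]
  KluI (ATCAT, off=0): starts [4, 17, 24, 27, 30, 38] → cuts [4, 17, 24, 27, 30, 38]

All cut coordinates (distinct, sorted): [4, 17, 24, 27, 30, 38, 49, 55]

Fragments:
  [0,4): 4 bp
  [4,17): 13 bp
  [17,24): 7 bp
  [24,27): 3 bp
  [27,30): 3 bp
  [30,38): 8 bp
  [38,49): 11 bp
  [49,55): 6 bp
  [55,63): 8 bp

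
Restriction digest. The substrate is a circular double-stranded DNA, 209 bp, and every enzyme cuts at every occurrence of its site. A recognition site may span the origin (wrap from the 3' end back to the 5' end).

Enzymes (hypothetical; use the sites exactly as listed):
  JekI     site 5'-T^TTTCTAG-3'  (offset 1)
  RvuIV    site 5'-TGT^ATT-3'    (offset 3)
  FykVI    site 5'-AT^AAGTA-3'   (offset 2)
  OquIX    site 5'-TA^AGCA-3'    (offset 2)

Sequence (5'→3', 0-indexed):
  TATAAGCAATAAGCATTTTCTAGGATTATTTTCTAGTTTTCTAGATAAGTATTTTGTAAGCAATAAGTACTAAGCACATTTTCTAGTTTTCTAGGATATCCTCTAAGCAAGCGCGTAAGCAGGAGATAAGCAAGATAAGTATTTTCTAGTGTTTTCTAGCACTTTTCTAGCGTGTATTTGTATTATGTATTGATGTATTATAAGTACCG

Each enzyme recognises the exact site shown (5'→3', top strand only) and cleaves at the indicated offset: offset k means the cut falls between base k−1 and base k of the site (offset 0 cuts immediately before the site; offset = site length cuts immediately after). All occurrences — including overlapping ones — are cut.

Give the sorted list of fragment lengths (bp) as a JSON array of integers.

Scan for sites:
  JekI (TTTTCTAG, off=1): starts [15, 28, 36, 78, 86, 141, 151, 162] → cuts [16, 29, 37, 79, 87, 142, 152, 163]
  RvuIV (TGTATT, off=3): starts [172, 178, 185, 193] → cuts [175, 181, 188, 196]
  FykVI (ATAAGTA, off=2): starts [44, 62, 134, 199] → cuts [46, 64, 136, 201]
  OquIX (TAAGCA, off=2): starts [2, 9, 56, 70, 103, 115, 126] → cuts [4, 11, 58, 72, 105, 117, 128]

Pooled cuts: [4, 11, 16, 29, 37, 46, 58, 64, 72, 79, 87, 105, 117, 128, 136, 142, 152, 163, 175, 181, 188, 196, 201]

Fragment lengths:
  4→11: 7 bp
  11→16: 5 bp
  16→29: 13 bp
  29→37: 8 bp
  37→46: 9 bp
  46→58: 12 bp
  58→64: 6 bp
  64→72: 8 bp
  72→79: 7 bp
  79→87: 8 bp
  87→105: 18 bp
  105→117: 12 bp
  117→128: 11 bp
  128→136: 8 bp
  136→142: 6 bp
  142→152: 10 bp
  152→163: 11 bp
  163→175: 12 bp
  175→181: 6 bp
  181→188: 7 bp
  188→196: 8 bp
  196→201: 5 bp
  201→4 (wrap): 209-201+4 = 12 bp

[5,5,6,6,6,7,7,7,8,8,8,8,8,9,10,11,11,12,12,12,12,13,18]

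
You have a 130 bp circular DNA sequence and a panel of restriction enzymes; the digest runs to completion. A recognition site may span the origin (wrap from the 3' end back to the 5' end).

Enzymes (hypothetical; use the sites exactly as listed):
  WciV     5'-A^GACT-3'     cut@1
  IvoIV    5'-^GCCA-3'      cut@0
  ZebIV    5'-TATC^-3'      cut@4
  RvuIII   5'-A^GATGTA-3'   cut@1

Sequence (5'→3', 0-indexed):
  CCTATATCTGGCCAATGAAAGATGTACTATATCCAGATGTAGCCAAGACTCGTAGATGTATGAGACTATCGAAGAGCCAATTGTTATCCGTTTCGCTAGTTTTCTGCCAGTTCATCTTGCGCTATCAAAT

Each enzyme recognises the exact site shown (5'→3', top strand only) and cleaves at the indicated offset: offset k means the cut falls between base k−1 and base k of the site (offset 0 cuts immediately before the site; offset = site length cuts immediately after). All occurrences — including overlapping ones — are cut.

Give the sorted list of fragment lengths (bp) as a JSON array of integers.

[2,2,5,5,6,7,8,9,10,12,13,13,17,21]

Scan for sites:
  WciV AGACT/1: at [45, 62] ⇒ [46, 63]
  IvoIV GCCA/0: at [10, 41, 75, 105] ⇒ [10, 41, 75, 105]
  ZebIV TATC/4: at [4, 29, 66, 84, 122] ⇒ [8, 33, 70, 88, 126]
  RvuIII AGATGTA/1: at [19, 34, 53] ⇒ [20, 35, 54]

All cut coordinates (distinct, sorted): [8, 10, 20, 33, 35, 41, 46, 54, 63, 70, 75, 88, 105, 126]

Fragment lengths:
  8→10: 2 bp
  10→20: 10 bp
  20→33: 13 bp
  33→35: 2 bp
  35→41: 6 bp
  41→46: 5 bp
  46→54: 8 bp
  54→63: 9 bp
  63→70: 7 bp
  70→75: 5 bp
  75→88: 13 bp
  88→105: 17 bp
  105→126: 21 bp
  126→8 (wrap): 130-126+8 = 12 bp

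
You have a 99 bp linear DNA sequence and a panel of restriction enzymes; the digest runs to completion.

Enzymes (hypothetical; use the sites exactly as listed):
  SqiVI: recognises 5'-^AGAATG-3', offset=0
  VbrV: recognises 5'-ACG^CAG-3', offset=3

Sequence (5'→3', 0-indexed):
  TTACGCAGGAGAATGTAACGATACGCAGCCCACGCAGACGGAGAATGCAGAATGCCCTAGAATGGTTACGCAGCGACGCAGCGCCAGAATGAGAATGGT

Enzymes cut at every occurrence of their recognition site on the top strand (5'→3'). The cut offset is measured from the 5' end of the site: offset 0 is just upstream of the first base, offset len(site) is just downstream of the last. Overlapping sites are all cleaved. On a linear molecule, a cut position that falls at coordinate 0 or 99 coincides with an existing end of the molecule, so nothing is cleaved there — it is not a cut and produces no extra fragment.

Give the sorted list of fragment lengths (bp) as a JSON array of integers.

Per-enzyme occurrences:
  SqiVI AGAATG/0: at [9, 41, 48, 58, 85, 91] ⇒ [9, 41, 48, 58, 85, 91]
  VbrV ACGCAG/3: at [2, 22, 31, 67, 75] ⇒ [5, 25, 34, 70, 78]

All cut coordinates (distinct, sorted): [5, 9, 25, 34, 41, 48, 58, 70, 78, 85, 91]

Fragments:
  [0,5): 5 bp
  [5,9): 4 bp
  [9,25): 16 bp
  [25,34): 9 bp
  [34,41): 7 bp
  [41,48): 7 bp
  [48,58): 10 bp
  [58,70): 12 bp
  [70,78): 8 bp
  [78,85): 7 bp
  [85,91): 6 bp
  [91,99): 8 bp

[4,5,6,7,7,7,8,8,9,10,12,16]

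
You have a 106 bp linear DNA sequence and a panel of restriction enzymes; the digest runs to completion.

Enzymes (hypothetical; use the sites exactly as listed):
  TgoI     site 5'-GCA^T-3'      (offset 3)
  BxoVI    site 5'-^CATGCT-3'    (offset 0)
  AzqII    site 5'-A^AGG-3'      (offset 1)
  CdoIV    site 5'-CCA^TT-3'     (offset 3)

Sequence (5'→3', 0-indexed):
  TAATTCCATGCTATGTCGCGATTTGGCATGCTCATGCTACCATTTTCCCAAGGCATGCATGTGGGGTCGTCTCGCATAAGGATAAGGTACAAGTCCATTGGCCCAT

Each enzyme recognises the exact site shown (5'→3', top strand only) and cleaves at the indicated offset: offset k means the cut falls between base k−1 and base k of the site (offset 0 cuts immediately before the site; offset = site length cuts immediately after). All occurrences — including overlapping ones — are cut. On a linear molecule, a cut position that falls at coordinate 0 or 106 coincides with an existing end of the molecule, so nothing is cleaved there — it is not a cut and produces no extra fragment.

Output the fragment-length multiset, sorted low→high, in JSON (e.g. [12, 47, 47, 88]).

[2,2,4,4,5,6,6,8,9,10,13,17,20]

Per-enzyme occurrences:
  TgoI (GCAT, off=3): starts [25, 52, 56, 73] → cuts [28, 55, 59, 76]
  BxoVI (CATGCT, off=0): starts [6, 26, 32] → cuts [6, 26, 32]
  AzqII (AAGG, off=1): starts [49, 77, 83] → cuts [50, 78, 84]
  CdoIV (CCATT, off=3): starts [39, 94] → cuts [42, 97]

Pooled cuts: [6, 26, 28, 32, 42, 50, 55, 59, 76, 78, 84, 97]

Fragment lengths:
  [0,6): 6 bp
  [6,26): 20 bp
  [26,28): 2 bp
  [28,32): 4 bp
  [32,42): 10 bp
  [42,50): 8 bp
  [50,55): 5 bp
  [55,59): 4 bp
  [59,76): 17 bp
  [76,78): 2 bp
  [78,84): 6 bp
  [84,97): 13 bp
  [97,106): 9 bp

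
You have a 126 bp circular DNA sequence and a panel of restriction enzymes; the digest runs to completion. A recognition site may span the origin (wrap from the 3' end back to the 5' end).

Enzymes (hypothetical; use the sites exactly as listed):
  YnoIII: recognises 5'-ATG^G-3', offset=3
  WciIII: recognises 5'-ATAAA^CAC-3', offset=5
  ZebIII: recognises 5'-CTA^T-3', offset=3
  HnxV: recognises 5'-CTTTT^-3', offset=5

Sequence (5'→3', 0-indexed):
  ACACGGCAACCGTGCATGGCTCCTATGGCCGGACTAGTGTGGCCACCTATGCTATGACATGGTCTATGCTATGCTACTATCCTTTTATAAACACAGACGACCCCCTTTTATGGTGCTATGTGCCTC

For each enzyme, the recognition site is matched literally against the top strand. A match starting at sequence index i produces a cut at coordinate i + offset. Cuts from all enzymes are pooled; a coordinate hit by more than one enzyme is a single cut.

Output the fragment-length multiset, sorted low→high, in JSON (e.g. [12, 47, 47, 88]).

Site scan:
  YnoIII ATGG/3: at [15, 24, 58, 109] ⇒ [18, 27, 61, 112]
  WciIII ATAAACAC/5: at [86] ⇒ [91]
  ZebIII CTAT/3: at [22, 46, 51, 63, 68, 76, 115] ⇒ [25, 49, 54, 66, 71, 79, 118]
  HnxV CTTTT/5: at [81, 104] ⇒ [86, 109]

All cut coordinates (distinct, sorted): [18, 25, 27, 49, 54, 61, 66, 71, 79, 86, 91, 109, 112, 118]

Fragments:
  18→25: 7 bp
  25→27: 2 bp
  27→49: 22 bp
  49→54: 5 bp
  54→61: 7 bp
  61→66: 5 bp
  66→71: 5 bp
  71→79: 8 bp
  79→86: 7 bp
  86→91: 5 bp
  91→109: 18 bp
  109→112: 3 bp
  112→118: 6 bp
  118→18 (wrap): 126-118+18 = 26 bp

[2,3,5,5,5,5,6,7,7,7,8,18,22,26]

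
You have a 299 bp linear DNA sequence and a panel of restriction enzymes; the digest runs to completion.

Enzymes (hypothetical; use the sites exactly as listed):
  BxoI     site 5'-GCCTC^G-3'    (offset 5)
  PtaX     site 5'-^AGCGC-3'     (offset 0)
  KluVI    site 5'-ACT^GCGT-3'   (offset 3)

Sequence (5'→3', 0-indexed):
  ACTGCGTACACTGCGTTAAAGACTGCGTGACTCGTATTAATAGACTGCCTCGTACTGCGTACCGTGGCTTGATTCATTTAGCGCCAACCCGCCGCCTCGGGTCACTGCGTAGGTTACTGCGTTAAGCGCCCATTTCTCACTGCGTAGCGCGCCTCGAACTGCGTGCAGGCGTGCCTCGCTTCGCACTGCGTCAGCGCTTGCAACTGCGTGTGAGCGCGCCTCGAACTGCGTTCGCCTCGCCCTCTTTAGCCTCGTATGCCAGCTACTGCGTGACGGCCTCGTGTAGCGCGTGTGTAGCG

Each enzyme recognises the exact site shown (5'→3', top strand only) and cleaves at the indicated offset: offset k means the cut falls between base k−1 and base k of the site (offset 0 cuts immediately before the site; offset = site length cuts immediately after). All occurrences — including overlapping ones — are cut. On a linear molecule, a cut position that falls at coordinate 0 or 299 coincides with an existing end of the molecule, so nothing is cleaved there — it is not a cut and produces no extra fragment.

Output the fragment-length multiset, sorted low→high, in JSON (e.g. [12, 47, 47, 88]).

Site scan:
  BxoI (GCCTCG, off=5): starts [46, 93, 150, 172, 217, 233, 248, 275] → cuts [51, 98, 155, 177, 222, 238, 253, 280]
  PtaX (AGCGC, off=0): starts [79, 124, 145, 192, 212, 284] → cuts [79, 124, 145, 192, 212, 284]
  KluVI (ACTGCGT, off=3): starts [0, 9, 21, 53, 103, 115, 138, 157, 184, 202, 224, 264] → cuts [3, 12, 24, 56, 106, 118, 141, 160, 187, 205, 227, 267]

All cut coordinates (distinct, sorted): [3, 12, 24, 51, 56, 79, 98, 106, 118, 124, 141, 145, 155, 160, 177, 187, 192, 205, 212, 222, 227, 238, 253, 267, 280, 284]

Fragments:
  [0,3): 3 bp
  [3,12): 9 bp
  [12,24): 12 bp
  [24,51): 27 bp
  [51,56): 5 bp
  [56,79): 23 bp
  [79,98): 19 bp
  [98,106): 8 bp
  [106,118): 12 bp
  [118,124): 6 bp
  [124,141): 17 bp
  [141,145): 4 bp
  [145,155): 10 bp
  [155,160): 5 bp
  [160,177): 17 bp
  [177,187): 10 bp
  [187,192): 5 bp
  [192,205): 13 bp
  [205,212): 7 bp
  [212,222): 10 bp
  [222,227): 5 bp
  [227,238): 11 bp
  [238,253): 15 bp
  [253,267): 14 bp
  [267,280): 13 bp
  [280,284): 4 bp
  [284,299): 15 bp

[3,4,4,5,5,5,5,6,7,8,9,10,10,10,11,12,12,13,13,14,15,15,17,17,19,23,27]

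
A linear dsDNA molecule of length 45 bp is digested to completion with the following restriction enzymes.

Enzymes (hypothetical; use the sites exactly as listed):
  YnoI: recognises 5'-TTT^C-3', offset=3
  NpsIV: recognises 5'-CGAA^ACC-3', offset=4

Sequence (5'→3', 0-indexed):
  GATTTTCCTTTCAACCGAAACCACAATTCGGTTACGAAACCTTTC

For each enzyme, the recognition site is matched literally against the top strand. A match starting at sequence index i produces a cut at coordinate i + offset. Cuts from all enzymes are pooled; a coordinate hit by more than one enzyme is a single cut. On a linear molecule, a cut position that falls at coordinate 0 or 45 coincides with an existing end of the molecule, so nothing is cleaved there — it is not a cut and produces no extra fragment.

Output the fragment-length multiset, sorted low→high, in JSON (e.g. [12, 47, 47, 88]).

[1,5,6,6,8,19]

Per-enzyme occurrences:
  YnoI TTTC/3: at [3, 8, 41] ⇒ [6, 11, 44]
  NpsIV CGAAACC/4: at [15, 34] ⇒ [19, 38]

All cut coordinates (distinct, sorted): [6, 11, 19, 38, 44]

Fragment lengths:
  [0,6): 6 bp
  [6,11): 5 bp
  [11,19): 8 bp
  [19,38): 19 bp
  [38,44): 6 bp
  [44,45): 1 bp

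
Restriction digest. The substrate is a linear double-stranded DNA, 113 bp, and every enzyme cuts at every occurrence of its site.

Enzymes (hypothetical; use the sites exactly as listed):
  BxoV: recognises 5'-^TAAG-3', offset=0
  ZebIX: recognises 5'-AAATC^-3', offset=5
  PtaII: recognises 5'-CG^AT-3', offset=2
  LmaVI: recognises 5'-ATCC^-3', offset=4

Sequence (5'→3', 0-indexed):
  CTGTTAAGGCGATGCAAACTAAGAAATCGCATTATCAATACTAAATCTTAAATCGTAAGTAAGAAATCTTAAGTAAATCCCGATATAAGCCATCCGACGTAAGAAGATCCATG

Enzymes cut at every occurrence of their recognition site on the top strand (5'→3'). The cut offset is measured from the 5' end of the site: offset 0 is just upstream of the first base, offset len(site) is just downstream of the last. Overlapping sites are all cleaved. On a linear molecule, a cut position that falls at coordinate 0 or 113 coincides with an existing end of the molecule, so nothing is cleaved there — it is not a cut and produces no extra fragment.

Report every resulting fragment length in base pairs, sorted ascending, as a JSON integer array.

[1,1,1,2,3,3,4,4,4,7,7,8,9,9,10,10,11,19]

Site scan:
  BxoV (TAAG, off=0): starts [4, 19, 55, 59, 69, 85, 99] → cuts [4, 19, 55, 59, 69, 85, 99]
  ZebIX (AAATC, off=5): starts [23, 42, 49, 63, 74] → cuts [28, 47, 54, 68, 79]
  PtaII (CGAT, off=2): starts [9, 80] → cuts [11, 82]
  LmaVI (ATCC, off=4): starts [76, 91, 106] → cuts [80, 95, 110]

Pooled cuts: [4, 11, 19, 28, 47, 54, 55, 59, 68, 69, 79, 80, 82, 85, 95, 99, 110]

Fragments:
  [0,4): 4 bp
  [4,11): 7 bp
  [11,19): 8 bp
  [19,28): 9 bp
  [28,47): 19 bp
  [47,54): 7 bp
  [54,55): 1 bp
  [55,59): 4 bp
  [59,68): 9 bp
  [68,69): 1 bp
  [69,79): 10 bp
  [79,80): 1 bp
  [80,82): 2 bp
  [82,85): 3 bp
  [85,95): 10 bp
  [95,99): 4 bp
  [99,110): 11 bp
  [110,113): 3 bp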